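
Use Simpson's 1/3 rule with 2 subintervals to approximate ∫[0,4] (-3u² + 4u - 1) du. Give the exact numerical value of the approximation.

-36

h = (4 − 0)/2 = 2.
Nodes u₀,…,u₂ = 0, 2, 4.
f(u) = -3u² + 4u - 1: f₀=-1, f₁=-5, f₂=-33.
(h/3)·[f₀ + 4f₁ + f₂] = 0.666667·(-54) = -36.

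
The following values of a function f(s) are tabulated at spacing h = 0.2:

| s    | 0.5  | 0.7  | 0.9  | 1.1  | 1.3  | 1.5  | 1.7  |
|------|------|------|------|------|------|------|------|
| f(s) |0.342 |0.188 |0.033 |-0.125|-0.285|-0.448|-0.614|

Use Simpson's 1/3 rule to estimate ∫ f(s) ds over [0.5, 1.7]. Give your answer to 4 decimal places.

h = 0.2, n = 6.
(h/3)·[y₀ + 4y₁ + 2y₂ + 4y₃ + 2y₄ + 4y₅ + y₆] = 0.066667·(-2.316) = -0.1544.

-0.1544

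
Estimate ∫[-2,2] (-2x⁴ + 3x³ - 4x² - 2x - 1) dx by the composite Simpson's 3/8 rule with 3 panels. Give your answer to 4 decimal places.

h = (2 − (-2))/3 = 1.333333.
Nodes x₀,…,x₃ = -2, -0.666667, 0.666667, 2.
f(x) = -2x⁴ + 3x³ - 4x² - 2x - 1: f₀=-69, f₁=-2.728395, f₂=-3.617284, f₃=-29.
(3h/8)·[f₀ + 3f₁ + 3f₂ + f₃] = 0.5·(-117.037037) = -58.5185.

-58.5185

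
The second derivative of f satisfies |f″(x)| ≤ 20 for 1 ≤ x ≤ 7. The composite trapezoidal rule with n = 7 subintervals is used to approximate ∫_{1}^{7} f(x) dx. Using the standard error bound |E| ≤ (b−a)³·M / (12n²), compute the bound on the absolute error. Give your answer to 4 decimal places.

7.3469

|E| ≤ (6)³·20 / (12·7²) = 4320/588 = 7.3469.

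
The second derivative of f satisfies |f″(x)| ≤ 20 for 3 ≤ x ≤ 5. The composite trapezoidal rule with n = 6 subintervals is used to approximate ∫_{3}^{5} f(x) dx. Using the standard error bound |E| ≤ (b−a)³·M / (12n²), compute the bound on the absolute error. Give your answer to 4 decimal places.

|E| ≤ (2)³·20 / (12·6²) = 160/432 = 0.3704.

0.3704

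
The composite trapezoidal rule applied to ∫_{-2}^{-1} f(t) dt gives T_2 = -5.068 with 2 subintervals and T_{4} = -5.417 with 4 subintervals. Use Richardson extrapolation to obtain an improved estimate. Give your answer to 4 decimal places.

-5.5333

R = (4·T_{4} − T_2) / 3 = (4·(-5.417) − (-5.068))/3 = (-16.600)/3 = -5.5333.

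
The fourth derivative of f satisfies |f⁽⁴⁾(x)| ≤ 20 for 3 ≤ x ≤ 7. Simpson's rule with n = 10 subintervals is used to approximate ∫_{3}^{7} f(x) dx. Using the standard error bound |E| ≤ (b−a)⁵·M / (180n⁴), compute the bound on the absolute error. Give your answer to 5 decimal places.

|E| ≤ (4)⁵·20 / (180·10⁴) = 20480/1800000 = 0.01138.

0.01138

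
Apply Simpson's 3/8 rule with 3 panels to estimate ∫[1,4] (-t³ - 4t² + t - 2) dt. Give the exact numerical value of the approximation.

h = (4 − 1)/3 = 1.
Nodes t₀,…,t₃ = 1, 2, 3, 4.
f(t) = -t³ - 4t² + t - 2: f₀=-6, f₁=-24, f₂=-62, f₃=-126.
(3h/8)·[f₀ + 3f₁ + 3f₂ + f₃] = 0.375·(-390) = -146.25.

-146.25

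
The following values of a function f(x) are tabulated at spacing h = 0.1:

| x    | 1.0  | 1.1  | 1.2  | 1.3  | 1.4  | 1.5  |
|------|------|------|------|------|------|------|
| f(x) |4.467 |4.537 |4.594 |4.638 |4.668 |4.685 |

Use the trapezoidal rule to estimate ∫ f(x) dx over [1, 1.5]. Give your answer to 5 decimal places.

h = 0.1, n = 5.
(h/2)·[y₀ + 2y₁ + 2y₂ + 2y₃ + 2y₄ + y₅] = 0.05·(46.026) = 2.30130.

2.30130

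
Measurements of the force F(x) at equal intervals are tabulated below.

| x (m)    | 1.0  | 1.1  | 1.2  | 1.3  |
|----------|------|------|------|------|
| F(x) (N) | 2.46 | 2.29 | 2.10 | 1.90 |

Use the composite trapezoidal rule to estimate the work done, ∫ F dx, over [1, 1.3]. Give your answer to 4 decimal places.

0.6570

h = 0.1, n = 3.
(h/2)·[y₀ + 2y₁ + 2y₂ + y₃] = 0.05·(13.14) = 0.6570.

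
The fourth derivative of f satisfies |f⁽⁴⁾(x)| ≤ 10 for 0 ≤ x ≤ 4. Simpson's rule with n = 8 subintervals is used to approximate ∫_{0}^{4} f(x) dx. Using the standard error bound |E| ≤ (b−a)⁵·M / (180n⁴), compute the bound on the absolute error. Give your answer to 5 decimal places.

|E| ≤ (4)⁵·10 / (180·8⁴) = 10240/737280 = 0.01389.

0.01389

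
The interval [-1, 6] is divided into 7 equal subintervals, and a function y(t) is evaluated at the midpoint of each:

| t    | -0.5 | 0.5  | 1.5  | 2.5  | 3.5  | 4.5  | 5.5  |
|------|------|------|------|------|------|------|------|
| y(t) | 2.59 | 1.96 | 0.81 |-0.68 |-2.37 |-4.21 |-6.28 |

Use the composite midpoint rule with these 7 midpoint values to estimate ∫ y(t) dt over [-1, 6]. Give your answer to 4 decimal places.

h = 1, n = 7.
h·[y(m₁) + y(m₂) + y(m₃) + y(m₄) + y(m₅) + y(m₆) + y(m₇)] = 1·(-8.18) = -8.1800.

-8.1800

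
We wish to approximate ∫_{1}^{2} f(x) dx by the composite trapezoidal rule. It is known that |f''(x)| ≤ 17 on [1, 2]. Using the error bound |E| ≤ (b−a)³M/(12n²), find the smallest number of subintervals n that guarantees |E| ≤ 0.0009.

40

Need 17/(12n²) ≤ 0.0009.
n² ≥ 17/(12·0.0009) = 1574.07 ⇒ n ≥ 39.6746, so the smallest n is 40.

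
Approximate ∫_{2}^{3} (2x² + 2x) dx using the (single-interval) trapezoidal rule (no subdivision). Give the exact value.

T = (b−a)/2 · [f(2) + f(3)] = 0.5·[12 + 24] = 18.

18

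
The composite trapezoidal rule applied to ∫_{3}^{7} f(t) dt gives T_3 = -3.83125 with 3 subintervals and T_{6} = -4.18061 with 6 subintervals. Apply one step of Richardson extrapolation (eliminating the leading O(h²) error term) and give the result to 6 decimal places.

-4.297063

R = (4·T_{6} − T_3) / 3 = (4·(-4.18061) − (-3.83125))/3 = (-12.89119)/3 = -4.297063.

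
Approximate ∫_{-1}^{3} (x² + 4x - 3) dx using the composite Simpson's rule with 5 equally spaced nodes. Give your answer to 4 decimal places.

13.3333

h = (3 − (-1))/4 = 1.
Nodes x₀,…,x₄ = -1, 0, 1, 2, 3.
f(x) = x² + 4x - 3: f₀=-6, f₁=-3, f₂=2, f₃=9, f₄=18.
(h/3)·[f₀ + 4f₁ + 2f₂ + 4f₃ + f₄] = 0.333333·(40) = 13.3333.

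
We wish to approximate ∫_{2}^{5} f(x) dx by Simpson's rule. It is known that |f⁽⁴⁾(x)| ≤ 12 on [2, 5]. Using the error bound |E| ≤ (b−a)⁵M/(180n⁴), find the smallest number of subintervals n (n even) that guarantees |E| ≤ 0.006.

8

Need 2916/(180n⁴) ≤ 0.006.
n⁴ ≥ 2916/(180·0.006) = 2700 ⇒ n ≥ 7.2084, so the smallest even n is 8. (n must be even for Simpson's rule.)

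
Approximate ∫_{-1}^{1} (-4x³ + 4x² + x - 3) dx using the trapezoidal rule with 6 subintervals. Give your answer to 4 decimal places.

h = (1 − (-1))/6 = 0.333333.
Nodes x₀,…,x₆ = -1, -0.666667, -0.333333, 0, 0.333333, 0.666667, 1.
f(x) = -4x³ + 4x² + x - 3: f₀=4, f₁=-0.703704, f₂=-2.740741, f₃=-3, f₄=-2.370370, f₅=-1.740741, f₆=-2.
(h/2)·[f₀ + 2f₁ + 2f₂ + 2f₃ + 2f₄ + 2f₅ + f₆] = 0.166667·(-19.111111) = -3.1852.

-3.1852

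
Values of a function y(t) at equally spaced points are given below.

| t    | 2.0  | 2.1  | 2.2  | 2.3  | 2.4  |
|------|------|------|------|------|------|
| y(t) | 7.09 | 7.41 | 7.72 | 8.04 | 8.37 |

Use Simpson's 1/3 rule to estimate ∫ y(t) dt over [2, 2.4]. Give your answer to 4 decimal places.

3.0900

h = 0.1, n = 4.
(h/3)·[y₀ + 4y₁ + 2y₂ + 4y₃ + y₄] = 0.033333·(92.70) = 3.0900.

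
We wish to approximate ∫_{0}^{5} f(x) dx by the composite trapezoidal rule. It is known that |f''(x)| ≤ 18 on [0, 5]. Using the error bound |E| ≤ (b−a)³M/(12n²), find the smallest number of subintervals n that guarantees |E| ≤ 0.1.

44

Need 2250/(12n²) ≤ 0.1.
n² ≥ 2250/(12·0.1) = 1875 ⇒ n ≥ 43.3013, so the smallest n is 44.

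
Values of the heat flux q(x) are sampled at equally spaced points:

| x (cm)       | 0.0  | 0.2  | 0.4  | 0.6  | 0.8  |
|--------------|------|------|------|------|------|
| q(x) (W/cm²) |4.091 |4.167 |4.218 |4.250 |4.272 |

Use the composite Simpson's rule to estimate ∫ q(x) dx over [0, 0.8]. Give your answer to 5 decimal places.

3.36447

h = 0.2, n = 4.
(h/3)·[y₀ + 4y₁ + 2y₂ + 4y₃ + y₄] = 0.066667·(50.467) = 3.36447.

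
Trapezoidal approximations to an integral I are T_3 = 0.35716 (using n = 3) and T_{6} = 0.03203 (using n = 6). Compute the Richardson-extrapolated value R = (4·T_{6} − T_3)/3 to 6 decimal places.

-0.076347

R = (4·T_{6} − T_3) / 3 = (4·0.03203 − 0.35716)/3 = (-0.22904)/3 = -0.076347.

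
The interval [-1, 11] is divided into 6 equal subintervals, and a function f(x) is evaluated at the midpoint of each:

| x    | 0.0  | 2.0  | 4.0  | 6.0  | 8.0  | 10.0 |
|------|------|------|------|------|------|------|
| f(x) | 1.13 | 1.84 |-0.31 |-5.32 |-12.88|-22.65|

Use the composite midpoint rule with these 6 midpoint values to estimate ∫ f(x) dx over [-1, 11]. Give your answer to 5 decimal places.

h = 2, n = 6.
h·[y(m₁) + y(m₂) + y(m₃) + y(m₄) + y(m₅) + y(m₆)] = 2·(-38.19) = -76.38000.

-76.38000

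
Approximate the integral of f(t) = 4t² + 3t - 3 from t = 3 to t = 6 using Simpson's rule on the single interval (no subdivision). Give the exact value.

S = (b−a)/6 · [f(3) + 4f(4.5) + f(6)] = 0.5·[42 + 4·91.5 + 159] = 283.5.

283.5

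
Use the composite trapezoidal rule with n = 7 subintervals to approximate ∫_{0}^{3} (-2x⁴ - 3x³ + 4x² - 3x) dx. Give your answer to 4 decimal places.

h = (3 − 0)/7 = 0.428571.
Nodes x₀,…,x₇ = 0, 0.428571, 0.857143, 1.285714, 1.714286, 2.142857, 2.571429, 3.
f(x) = -2x⁴ - 3x³ + 4x² - 3x: f₀=0, f₁=-0.854644, f₂=-2.601416, f₃=-9.086214, f₄=-25.774261, f₅=-59.750104, f₆=-119.717618, f₇=-216.
(h/2)·[f₀ + 2f₁ + 2f₂ + 2f₃ + 2f₄ + 2f₅ + 2f₆ + f₇] = 0.214286·(-651.568513) = -139.6218.

-139.6218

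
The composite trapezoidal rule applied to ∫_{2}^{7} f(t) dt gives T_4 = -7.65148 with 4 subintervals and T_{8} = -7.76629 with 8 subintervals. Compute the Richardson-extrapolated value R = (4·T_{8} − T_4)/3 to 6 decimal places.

-7.804560

R = (4·T_{8} − T_4) / 3 = (4·(-7.76629) − (-7.65148))/3 = (-23.41368)/3 = -7.804560.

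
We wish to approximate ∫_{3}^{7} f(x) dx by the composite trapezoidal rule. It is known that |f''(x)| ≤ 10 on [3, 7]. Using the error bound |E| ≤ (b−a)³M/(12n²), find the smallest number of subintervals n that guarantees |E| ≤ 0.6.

Need 640/(12n²) ≤ 0.6.
n² ≥ 640/(12·0.6) = 88.8889 ⇒ n ≥ 9.4281, so the smallest n is 10.

10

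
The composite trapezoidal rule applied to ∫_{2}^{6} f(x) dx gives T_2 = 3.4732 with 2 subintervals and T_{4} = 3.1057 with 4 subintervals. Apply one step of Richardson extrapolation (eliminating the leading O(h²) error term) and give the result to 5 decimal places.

2.98320

R = (4·T_{4} − T_2) / 3 = (4·3.1057 − 3.4732)/3 = (8.9496)/3 = 2.98320.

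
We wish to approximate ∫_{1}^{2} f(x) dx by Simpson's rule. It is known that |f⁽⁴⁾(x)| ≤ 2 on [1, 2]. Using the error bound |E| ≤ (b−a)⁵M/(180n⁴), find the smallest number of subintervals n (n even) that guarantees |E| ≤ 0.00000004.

24

Need 2/(180n⁴) ≤ 0.00000004.
n⁴ ≥ 2/(180·0.00000004) = 277778 ⇒ n ≥ 22.9575, so the smallest even n is 24. (n must be even for Simpson's rule.)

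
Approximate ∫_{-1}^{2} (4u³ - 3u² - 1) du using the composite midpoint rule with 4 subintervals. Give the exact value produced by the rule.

2.578125

h = (2 − (-1))/4 = 0.75.
Midpoints m₁,…,m₄ = -0.625, 0.125, 0.875, 1.625.
f(m₁)=-3.1484375, f(m₂)=-1.0390625, f(m₃)=-0.6171875, f(m₄)=8.2421875.
h·[f(m₁) + f(m₂) + f(m₃) + f(m₄)] = 0.75·(3.4375) = 2.578125.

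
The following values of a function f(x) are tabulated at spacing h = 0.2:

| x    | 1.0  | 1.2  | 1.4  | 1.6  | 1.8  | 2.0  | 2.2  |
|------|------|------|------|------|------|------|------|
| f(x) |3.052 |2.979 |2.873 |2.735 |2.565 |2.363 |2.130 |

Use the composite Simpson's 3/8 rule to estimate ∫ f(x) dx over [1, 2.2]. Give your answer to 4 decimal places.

h = 0.2, n = 6.
(3h/8)·[y₀ + 3y₁ + 3y₂ + 2y₃ + 3y₄ + 3y₅ + y₆] = 0.075·(42.992) = 3.2244.

3.2244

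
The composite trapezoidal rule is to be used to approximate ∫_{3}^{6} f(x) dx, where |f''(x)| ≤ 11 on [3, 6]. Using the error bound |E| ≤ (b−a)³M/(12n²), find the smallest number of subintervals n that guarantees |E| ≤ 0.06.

Need 297/(12n²) ≤ 0.06.
n² ≥ 297/(12·0.06) = 412.5 ⇒ n ≥ 20.3101, so the smallest n is 21.

21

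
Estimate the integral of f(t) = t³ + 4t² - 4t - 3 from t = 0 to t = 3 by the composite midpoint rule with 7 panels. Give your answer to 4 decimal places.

h = (3 − 0)/7 = 0.428571.
Midpoints m₁,…,m₇ = 0.214286, 0.642857, 1.071429, 1.5, 1.928571, 2.357143, 2.785714.
f(m₁)=-3.663630, f(m₂)=-3.652697, f(m₃)=-1.463921, f(m₄)=3.375, f(m₅)=11.336370, f(m₆)=22.892493, f(m₇)=38.515671.
h·[f(m₁) + f(m₂) + f(m₃) + f(m₄) + f(m₅) + f(m₆) + f(m₇)] = 0.428571·(67.339286) = 28.8597.

28.8597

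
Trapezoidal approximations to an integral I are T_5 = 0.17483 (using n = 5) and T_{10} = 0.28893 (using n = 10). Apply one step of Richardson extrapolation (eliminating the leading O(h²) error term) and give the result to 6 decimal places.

0.326963

R = (4·T_{10} − T_5) / 3 = (4·0.28893 − 0.17483)/3 = (0.98089)/3 = 0.326963.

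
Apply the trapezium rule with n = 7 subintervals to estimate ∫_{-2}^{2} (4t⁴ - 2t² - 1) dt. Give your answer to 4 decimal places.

h = (2 − (-2))/7 = 0.571429.
Nodes t₀,…,t₇ = -2, -1.428571, -0.857143, -0.285714, 0.285714, 0.857143, 1.428571, 2.
f(t) = 4t⁴ - 2t² - 1: f₀=55, f₁=11.578092, f₂=-0.310287, f₃=-1.136610, f₄=-1.136610, f₅=-0.310287, f₆=11.578092, f₇=55.
(h/2)·[f₀ + 2f₁ + 2f₂ + 2f₃ + 2f₄ + 2f₅ + 2f₆ + f₇] = 0.285714·(150.524781) = 43.0071.

43.0071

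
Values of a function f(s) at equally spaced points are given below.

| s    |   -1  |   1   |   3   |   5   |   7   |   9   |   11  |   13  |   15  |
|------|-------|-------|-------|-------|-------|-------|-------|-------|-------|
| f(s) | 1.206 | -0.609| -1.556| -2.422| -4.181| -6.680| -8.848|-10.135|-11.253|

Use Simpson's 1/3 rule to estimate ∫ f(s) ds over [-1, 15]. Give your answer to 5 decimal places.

h = 2, n = 8.
(h/3)·[y₀ + 4y₁ + 2y₂ + 4y₃ + 2y₄ + 4y₅ + 2y₆ + 4y₇ + y₈] = 0.666667·(-118.601) = -79.06733.

-79.06733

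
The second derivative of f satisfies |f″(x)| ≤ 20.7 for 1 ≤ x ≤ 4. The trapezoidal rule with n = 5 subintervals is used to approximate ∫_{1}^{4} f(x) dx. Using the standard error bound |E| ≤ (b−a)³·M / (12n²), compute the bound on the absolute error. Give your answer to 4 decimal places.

|E| ≤ (3)³·20.7 / (12·5²) = 558.9/300 = 1.8630.

1.8630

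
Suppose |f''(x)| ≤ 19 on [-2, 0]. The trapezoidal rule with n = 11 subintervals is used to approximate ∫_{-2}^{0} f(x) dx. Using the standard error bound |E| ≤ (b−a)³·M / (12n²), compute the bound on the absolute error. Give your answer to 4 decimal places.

0.1047

|E| ≤ (2)³·19 / (12·11²) = 152/1452 = 0.1047.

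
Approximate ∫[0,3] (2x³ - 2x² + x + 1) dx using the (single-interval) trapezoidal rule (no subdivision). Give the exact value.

T = (b−a)/2 · [f(0) + f(3)] = 1.5·[1 + 40] = 61.5.

61.5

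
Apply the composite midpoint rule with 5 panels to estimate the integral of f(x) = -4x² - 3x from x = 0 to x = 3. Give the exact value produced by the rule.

-49.14

h = (3 − 0)/5 = 0.6.
Midpoints m₁,…,m₅ = 0.3, 0.9, 1.5, 2.1, 2.7.
f(m₁)=-1.26, f(m₂)=-5.94, f(m₃)=-13.5, f(m₄)=-23.94, f(m₅)=-37.26.
h·[f(m₁) + f(m₂) + f(m₃) + f(m₄) + f(m₅)] = 0.6·(-81.9) = -49.14.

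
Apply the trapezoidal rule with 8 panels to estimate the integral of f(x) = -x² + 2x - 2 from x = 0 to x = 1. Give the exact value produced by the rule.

-1.3359375

h = (1 − 0)/8 = 0.125.
Nodes x₀,…,x₈ = 0, 0.125, 0.25, 0.375, 0.5, 0.625, 0.75, 0.875, 1.
f(x) = -x² + 2x - 2: f₀=-2, f₁=-1.765625, f₂=-1.5625, f₃=-1.390625, f₄=-1.25, f₅=-1.140625, f₆=-1.0625, f₇=-1.015625, f₈=-1.
(h/2)·[f₀ + 2f₁ + 2f₂ + 2f₃ + 2f₄ + 2f₅ + 2f₆ + 2f₇ + f₈] = 0.0625·(-21.375) = -1.3359375.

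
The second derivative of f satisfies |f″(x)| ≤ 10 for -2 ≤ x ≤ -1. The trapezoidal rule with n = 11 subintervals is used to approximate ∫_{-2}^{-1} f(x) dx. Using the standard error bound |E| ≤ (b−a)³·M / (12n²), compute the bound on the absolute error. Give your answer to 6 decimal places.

0.006887

|E| ≤ (1)³·10 / (12·11²) = 10/1452 = 0.006887.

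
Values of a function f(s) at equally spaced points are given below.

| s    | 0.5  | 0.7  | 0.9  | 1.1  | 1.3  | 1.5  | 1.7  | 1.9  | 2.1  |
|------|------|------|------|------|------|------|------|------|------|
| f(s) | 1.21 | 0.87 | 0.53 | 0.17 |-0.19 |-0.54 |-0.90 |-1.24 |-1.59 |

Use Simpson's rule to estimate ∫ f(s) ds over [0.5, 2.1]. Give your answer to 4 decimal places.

h = 0.2, n = 8.
(h/3)·[y₀ + 4y₁ + 2y₂ + 4y₃ + 2y₄ + 4y₅ + 2y₆ + 4y₇ + y₈] = 0.066667·(-4.46) = -0.2973.

-0.2973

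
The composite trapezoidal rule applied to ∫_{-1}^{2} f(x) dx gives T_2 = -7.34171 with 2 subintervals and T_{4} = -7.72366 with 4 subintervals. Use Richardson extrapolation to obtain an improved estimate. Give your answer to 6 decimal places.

R = (4·T_{4} − T_2) / 3 = (4·(-7.72366) − (-7.34171))/3 = (-23.55293)/3 = -7.850977.

-7.850977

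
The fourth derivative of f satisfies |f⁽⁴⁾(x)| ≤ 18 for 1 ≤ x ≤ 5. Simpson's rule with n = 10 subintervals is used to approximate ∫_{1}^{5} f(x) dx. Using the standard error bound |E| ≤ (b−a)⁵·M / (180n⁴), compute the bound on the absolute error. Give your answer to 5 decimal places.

|E| ≤ (4)⁵·18 / (180·10⁴) = 18432/1800000 = 0.01024.

0.01024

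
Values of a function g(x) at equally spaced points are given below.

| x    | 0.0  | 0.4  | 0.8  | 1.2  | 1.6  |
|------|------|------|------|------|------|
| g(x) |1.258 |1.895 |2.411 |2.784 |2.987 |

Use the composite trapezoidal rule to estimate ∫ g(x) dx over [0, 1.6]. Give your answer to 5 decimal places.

h = 0.4, n = 4.
(h/2)·[y₀ + 2y₁ + 2y₂ + 2y₃ + y₄] = 0.2·(18.425) = 3.68500.

3.68500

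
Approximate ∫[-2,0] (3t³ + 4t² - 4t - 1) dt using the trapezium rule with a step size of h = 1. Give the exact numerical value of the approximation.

3

h = (0 − (-2))/2 = 1.
Nodes t₀,…,t₂ = -2, -1, 0.
f(t) = 3t³ + 4t² - 4t - 1: f₀=-1, f₁=4, f₂=-1.
(h/2)·[f₀ + 2f₁ + f₂] = 0.5·(6) = 3.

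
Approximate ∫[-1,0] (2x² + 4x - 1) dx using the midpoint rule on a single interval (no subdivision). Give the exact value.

-2.5

M = (b−a)·f(-0.5) = 1·(-2.5) = -2.5.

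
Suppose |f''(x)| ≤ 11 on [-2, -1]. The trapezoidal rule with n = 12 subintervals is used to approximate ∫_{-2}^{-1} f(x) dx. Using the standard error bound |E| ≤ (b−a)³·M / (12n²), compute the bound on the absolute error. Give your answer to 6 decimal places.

0.006366

|E| ≤ (1)³·11 / (12·12²) = 11/1728 = 0.006366.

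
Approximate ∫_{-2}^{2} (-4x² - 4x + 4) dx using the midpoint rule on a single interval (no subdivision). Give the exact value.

M = (b−a)·f(0) = 4·(4) = 16.

16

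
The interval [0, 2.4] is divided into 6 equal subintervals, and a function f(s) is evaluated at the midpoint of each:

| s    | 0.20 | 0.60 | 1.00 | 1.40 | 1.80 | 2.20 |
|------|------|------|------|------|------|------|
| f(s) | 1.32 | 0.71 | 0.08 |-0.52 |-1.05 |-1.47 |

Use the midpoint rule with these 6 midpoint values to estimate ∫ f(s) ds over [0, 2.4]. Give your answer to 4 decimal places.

-0.3720

h = 0.4, n = 6.
h·[y(m₁) + y(m₂) + y(m₃) + y(m₄) + y(m₅) + y(m₆)] = 0.4·(-0.93) = -0.3720.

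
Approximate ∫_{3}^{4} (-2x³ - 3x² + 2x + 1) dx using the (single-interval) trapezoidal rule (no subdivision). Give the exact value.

-120.5

T = (b−a)/2 · [f(3) + f(4)] = 0.5·[(-74) + (-167)] = -120.5.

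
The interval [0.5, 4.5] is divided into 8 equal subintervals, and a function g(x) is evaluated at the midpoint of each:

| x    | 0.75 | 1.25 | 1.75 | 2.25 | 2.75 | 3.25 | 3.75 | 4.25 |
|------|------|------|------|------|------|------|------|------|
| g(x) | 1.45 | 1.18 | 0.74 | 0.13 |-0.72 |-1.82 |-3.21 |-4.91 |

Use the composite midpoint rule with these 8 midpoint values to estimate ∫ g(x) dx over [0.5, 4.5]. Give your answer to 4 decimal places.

-3.5800

h = 0.5, n = 8.
h·[y(m₁) + y(m₂) + y(m₃) + y(m₄) + y(m₅) + y(m₆) + y(m₇) + y(m₈)] = 0.5·(-7.16) = -3.5800.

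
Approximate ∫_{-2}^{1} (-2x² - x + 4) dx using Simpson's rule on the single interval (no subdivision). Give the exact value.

S = (b−a)/6 · [f(-2) + 4f(-0.5) + f(1)] = 0.5·[(-2) + 4·4 + 1] = 7.5.

7.5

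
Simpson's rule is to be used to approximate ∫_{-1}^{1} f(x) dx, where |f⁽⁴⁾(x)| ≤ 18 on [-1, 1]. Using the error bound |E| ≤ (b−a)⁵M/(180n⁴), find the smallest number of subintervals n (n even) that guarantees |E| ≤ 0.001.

8

Need 576/(180n⁴) ≤ 0.001.
n⁴ ≥ 576/(180·0.001) = 3200 ⇒ n ≥ 7.5212, so the smallest even n is 8. (n must be even for Simpson's rule.)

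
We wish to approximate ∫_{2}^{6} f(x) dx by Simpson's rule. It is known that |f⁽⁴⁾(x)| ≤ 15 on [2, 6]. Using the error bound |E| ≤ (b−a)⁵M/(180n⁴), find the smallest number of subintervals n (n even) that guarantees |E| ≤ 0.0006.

20

Need 15360/(180n⁴) ≤ 0.0006.
n⁴ ≥ 15360/(180·0.0006) = 142222 ⇒ n ≥ 19.4197, so the smallest even n is 20. (n must be even for Simpson's rule.)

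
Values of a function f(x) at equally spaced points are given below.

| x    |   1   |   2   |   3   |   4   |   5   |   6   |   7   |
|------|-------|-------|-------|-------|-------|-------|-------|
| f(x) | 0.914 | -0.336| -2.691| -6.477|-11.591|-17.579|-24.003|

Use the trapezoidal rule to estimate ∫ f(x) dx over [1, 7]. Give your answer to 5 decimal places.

h = 1, n = 6.
(h/2)·[y₀ + 2y₁ + 2y₂ + 2y₃ + 2y₄ + 2y₅ + y₆] = 0.5·(-100.437) = -50.21850.

-50.21850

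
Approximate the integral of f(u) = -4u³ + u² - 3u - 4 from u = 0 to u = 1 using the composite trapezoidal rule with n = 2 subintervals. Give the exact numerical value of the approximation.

-6.375

h = (1 − 0)/2 = 0.5.
Nodes u₀,…,u₂ = 0, 0.5, 1.
f(u) = -4u³ + u² - 3u - 4: f₀=-4, f₁=-5.75, f₂=-10.
(h/2)·[f₀ + 2f₁ + f₂] = 0.25·(-25.5) = -6.375.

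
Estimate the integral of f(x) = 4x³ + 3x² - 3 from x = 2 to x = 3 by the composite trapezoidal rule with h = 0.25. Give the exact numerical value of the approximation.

81.34375

h = (3 − 2)/4 = 0.25.
Nodes x₀,…,x₄ = 2, 2.25, 2.5, 2.75, 3.
f(x) = 4x³ + 3x² - 3: f₀=41, f₁=57.75, f₂=78.25, f₃=102.875, f₄=132.
(h/2)·[f₀ + 2f₁ + 2f₂ + 2f₃ + f₄] = 0.125·(650.75) = 81.34375.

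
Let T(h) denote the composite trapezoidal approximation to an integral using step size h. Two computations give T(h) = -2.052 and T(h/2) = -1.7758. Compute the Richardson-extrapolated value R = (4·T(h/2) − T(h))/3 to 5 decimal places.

R = (4·T(h/2) − T(h)) / 3 = (4·(-1.7758) − (-2.052))/3 = (-5.0512)/3 = -1.68373.

-1.68373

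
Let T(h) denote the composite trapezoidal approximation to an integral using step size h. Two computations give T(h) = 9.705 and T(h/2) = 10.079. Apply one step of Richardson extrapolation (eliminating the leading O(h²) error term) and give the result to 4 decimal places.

R = (4·T(h/2) − T(h)) / 3 = (4·10.079 − 9.705)/3 = (30.611)/3 = 10.2037.

10.2037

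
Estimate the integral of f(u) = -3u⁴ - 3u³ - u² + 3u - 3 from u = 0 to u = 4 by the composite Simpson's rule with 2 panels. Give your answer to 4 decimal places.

-841.3333

h = (4 − 0)/2 = 2.
Nodes u₀,…,u₂ = 0, 2, 4.
f(u) = -3u⁴ - 3u³ - u² + 3u - 3: f₀=-3, f₁=-73, f₂=-967.
(h/3)·[f₀ + 4f₁ + f₂] = 0.666667·(-1262) = -841.3333.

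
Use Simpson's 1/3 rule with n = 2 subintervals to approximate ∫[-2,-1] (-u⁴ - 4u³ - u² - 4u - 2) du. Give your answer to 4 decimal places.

10.4583

h = (-1 − (-2))/2 = 0.5.
Nodes u₀,…,u₂ = -2, -1.5, -1.
f(u) = -u⁴ - 4u³ - u² - 4u - 2: f₀=18, f₁=10.1875, f₂=4.
(h/3)·[f₀ + 4f₁ + f₂] = 0.166667·(62.75) = 10.4583.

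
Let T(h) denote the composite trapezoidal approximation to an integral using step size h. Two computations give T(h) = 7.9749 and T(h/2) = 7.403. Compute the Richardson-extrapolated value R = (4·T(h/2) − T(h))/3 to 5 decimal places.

R = (4·T(h/2) − T(h)) / 3 = (4·7.403 − 7.9749)/3 = (21.6371)/3 = 7.21237.

7.21237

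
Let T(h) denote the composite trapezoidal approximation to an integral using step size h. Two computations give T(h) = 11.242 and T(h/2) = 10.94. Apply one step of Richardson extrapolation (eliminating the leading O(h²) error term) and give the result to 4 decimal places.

10.8393

R = (4·T(h/2) − T(h)) / 3 = (4·10.94 − 11.242)/3 = (32.518)/3 = 10.8393.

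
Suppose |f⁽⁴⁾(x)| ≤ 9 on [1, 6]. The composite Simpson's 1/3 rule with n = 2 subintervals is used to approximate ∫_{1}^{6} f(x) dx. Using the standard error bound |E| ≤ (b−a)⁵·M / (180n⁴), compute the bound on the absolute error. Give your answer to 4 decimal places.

9.7656

|E| ≤ (5)⁵·9 / (180·2⁴) = 28125/2880 = 9.7656.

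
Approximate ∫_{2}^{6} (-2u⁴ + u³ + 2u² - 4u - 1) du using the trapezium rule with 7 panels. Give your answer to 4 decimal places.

-2749.1362

h = (6 − 2)/7 = 0.571429.
Nodes u₀,…,u₇ = 2, 2.571429, 3.142857, 3.714286, 4.285714, 4.857143, 5.428571, 6.
f(u) = -2u⁴ + u³ + 2u² - 4u - 1: f₀=-25, f₁=-68.501874, f₂=-157.904623, f₃=-317.678051, f₄=-577.409829, f₅=-971.805498, f₆=-1540.688463, f₇=-2329.
(h/2)·[f₀ + 2f₁ + 2f₂ + 2f₃ + 2f₄ + 2f₅ + 2f₆ + f₇] = 0.285714·(-9621.976676) = -2749.1362.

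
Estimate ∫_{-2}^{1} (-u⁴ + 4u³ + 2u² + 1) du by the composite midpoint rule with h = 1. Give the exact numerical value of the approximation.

-10.1875

h = (1 − (-2))/3 = 1.
Midpoints m₁,…,m₃ = -1.5, -0.5, 0.5.
f(m₁)=-13.0625, f(m₂)=0.9375, f(m₃)=1.9375.
h·[f(m₁) + f(m₂) + f(m₃)] = 1·(-10.1875) = -10.1875.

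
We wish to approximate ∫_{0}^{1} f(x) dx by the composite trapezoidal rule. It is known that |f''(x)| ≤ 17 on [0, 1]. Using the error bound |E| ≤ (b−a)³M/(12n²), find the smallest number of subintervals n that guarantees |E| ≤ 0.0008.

43

Need 17/(12n²) ≤ 0.0008.
n² ≥ 17/(12·0.0008) = 1770.83 ⇒ n ≥ 42.0813, so the smallest n is 43.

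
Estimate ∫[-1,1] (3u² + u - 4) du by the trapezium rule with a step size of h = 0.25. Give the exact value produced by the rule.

-5.9375

h = (1 − (-1))/8 = 0.25.
Nodes u₀,…,u₈ = -1, -0.75, -0.5, -0.25, 0, 0.25, 0.5, 0.75, 1.
f(u) = 3u² + u - 4: f₀=-2, f₁=-3.0625, f₂=-3.75, f₃=-4.0625, f₄=-4, f₅=-3.5625, f₆=-2.75, f₇=-1.5625, f₈=0.
(h/2)·[f₀ + 2f₁ + 2f₂ + 2f₃ + 2f₄ + 2f₅ + 2f₆ + 2f₇ + f₈] = 0.125·(-47.5) = -5.9375.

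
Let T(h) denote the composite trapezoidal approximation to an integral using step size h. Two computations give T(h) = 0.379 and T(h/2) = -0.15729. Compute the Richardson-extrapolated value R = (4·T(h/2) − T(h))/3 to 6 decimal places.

R = (4·T(h/2) − T(h)) / 3 = (4·(-0.15729) − 0.379)/3 = (-1.00816)/3 = -0.336053.

-0.336053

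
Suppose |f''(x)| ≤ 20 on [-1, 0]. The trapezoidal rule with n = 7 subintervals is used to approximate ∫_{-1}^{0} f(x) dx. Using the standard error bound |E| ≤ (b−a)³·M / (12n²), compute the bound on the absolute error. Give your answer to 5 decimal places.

|E| ≤ (1)³·20 / (12·7²) = 20/588 = 0.03401.

0.03401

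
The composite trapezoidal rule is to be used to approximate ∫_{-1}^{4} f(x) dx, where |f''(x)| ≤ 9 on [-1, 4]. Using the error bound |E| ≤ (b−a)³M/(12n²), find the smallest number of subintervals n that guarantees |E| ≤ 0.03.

56

Need 1125/(12n²) ≤ 0.03.
n² ≥ 1125/(12·0.03) = 3125 ⇒ n ≥ 55.9017, so the smallest n is 56.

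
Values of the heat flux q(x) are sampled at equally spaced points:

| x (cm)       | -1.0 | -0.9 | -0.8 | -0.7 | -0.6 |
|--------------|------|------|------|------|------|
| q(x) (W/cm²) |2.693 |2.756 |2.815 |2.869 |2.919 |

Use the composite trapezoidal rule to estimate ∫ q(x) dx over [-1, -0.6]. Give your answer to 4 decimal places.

1.1246

h = 0.1, n = 4.
(h/2)·[y₀ + 2y₁ + 2y₂ + 2y₃ + y₄] = 0.05·(22.492) = 1.1246.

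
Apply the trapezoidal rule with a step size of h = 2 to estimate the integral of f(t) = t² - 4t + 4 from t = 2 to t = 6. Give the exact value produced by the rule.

h = (6 − 2)/2 = 2.
Nodes t₀,…,t₂ = 2, 4, 6.
f(t) = t² - 4t + 4: f₀=0, f₁=4, f₂=16.
(h/2)·[f₀ + 2f₁ + f₂] = 1·(24) = 24.

24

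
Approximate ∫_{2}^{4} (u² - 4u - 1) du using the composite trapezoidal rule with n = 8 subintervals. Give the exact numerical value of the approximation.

h = (4 − 2)/8 = 0.25.
Nodes u₀,…,u₈ = 2, 2.25, 2.5, 2.75, 3, 3.25, 3.5, 3.75, 4.
f(u) = u² - 4u - 1: f₀=-5, f₁=-4.9375, f₂=-4.75, f₃=-4.4375, f₄=-4, f₅=-3.4375, f₆=-2.75, f₇=-1.9375, f₈=-1.
(h/2)·[f₀ + 2f₁ + 2f₂ + 2f₃ + 2f₄ + 2f₅ + 2f₆ + 2f₇ + f₈] = 0.125·(-58.5) = -7.3125.

-7.3125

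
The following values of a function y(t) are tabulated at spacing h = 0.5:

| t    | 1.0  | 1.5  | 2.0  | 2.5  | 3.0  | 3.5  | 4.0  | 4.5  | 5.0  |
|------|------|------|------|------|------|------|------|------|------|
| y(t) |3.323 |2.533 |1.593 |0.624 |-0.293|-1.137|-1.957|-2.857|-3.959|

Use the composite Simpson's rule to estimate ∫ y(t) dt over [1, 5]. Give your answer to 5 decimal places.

h = 0.5, n = 8.
(h/3)·[y₀ + 4y₁ + 2y₂ + 4y₃ + 2y₄ + 4y₅ + 2y₆ + 4y₇ + y₈] = 0.166667·(-5.298) = -0.88300.

-0.88300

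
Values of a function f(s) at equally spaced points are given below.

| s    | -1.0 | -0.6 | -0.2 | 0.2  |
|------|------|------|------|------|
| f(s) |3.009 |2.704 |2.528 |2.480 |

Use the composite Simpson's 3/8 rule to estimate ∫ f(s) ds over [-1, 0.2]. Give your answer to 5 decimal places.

3.17775

h = 0.4, n = 3.
(3h/8)·[y₀ + 3y₁ + 3y₂ + y₃] = 0.15·(21.185) = 3.17775.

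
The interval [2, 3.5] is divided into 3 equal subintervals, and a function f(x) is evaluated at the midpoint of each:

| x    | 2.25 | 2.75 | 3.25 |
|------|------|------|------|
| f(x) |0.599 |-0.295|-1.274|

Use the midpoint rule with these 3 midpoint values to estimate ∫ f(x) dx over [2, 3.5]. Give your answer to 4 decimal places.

-0.4850

h = 0.5, n = 3.
h·[y(m₁) + y(m₂) + y(m₃)] = 0.5·(-0.970) = -0.4850.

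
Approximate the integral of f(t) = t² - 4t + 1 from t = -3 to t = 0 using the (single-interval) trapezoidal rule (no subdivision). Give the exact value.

T = (b−a)/2 · [f(-3) + f(0)] = 1.5·[22 + 1] = 34.5.

34.5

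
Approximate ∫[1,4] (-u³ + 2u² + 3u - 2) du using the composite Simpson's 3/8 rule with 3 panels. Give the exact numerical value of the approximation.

h = (4 − 1)/3 = 1.
Nodes u₀,…,u₃ = 1, 2, 3, 4.
f(u) = -u³ + 2u² + 3u - 2: f₀=2, f₁=4, f₂=-2, f₃=-22.
(3h/8)·[f₀ + 3f₁ + 3f₂ + f₃] = 0.375·(-14) = -5.25.

-5.25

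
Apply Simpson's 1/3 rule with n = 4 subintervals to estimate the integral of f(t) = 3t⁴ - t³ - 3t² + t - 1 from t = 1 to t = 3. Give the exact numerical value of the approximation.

h = (3 − 1)/4 = 0.5.
Nodes t₀,…,t₄ = 1, 1.5, 2, 2.5, 3.
f(t) = 3t⁴ - t³ - 3t² + t - 1: f₀=-1, f₁=5.5625, f₂=29, f₃=84.3125, f₄=191.
(h/3)·[f₀ + 4f₁ + 2f₂ + 4f₃ + f₄] = 0.166667·(607.5) = 101.25.

101.25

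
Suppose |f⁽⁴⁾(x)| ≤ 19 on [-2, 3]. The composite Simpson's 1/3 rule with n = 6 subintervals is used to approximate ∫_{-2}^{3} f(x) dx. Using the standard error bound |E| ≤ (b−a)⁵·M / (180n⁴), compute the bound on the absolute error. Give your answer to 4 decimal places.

|E| ≤ (5)⁵·19 / (180·6⁴) = 59375/233280 = 0.2545.

0.2545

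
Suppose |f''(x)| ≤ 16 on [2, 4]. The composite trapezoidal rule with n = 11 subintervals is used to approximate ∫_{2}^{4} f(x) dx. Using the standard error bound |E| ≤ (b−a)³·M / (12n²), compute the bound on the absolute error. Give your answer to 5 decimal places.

0.08815

|E| ≤ (2)³·16 / (12·11²) = 128/1452 = 0.08815.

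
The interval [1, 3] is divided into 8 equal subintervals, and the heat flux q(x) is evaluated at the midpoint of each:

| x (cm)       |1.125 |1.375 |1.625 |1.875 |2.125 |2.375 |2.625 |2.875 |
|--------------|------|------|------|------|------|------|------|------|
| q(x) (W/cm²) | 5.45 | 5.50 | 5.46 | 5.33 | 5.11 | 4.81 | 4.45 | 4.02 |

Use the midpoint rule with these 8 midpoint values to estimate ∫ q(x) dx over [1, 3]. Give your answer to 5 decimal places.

10.03250

h = 0.25, n = 8.
h·[y(m₁) + y(m₂) + y(m₃) + y(m₄) + y(m₅) + y(m₆) + y(m₇) + y(m₈)] = 0.25·(40.13) = 10.03250.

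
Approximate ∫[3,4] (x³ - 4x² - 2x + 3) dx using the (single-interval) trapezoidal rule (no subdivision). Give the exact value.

-8.5

T = (b−a)/2 · [f(3) + f(4)] = 0.5·[(-12) + (-5)] = -8.5.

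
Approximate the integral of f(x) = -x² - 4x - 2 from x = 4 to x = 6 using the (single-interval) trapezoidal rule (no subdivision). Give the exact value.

-96

T = (b−a)/2 · [f(4) + f(6)] = 1·[(-34) + (-62)] = -96.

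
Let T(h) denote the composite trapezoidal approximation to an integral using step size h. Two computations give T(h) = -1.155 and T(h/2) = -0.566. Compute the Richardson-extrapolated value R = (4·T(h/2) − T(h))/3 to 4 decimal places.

-0.3697

R = (4·T(h/2) − T(h)) / 3 = (4·(-0.566) − (-1.155))/3 = (-1.109)/3 = -0.3697.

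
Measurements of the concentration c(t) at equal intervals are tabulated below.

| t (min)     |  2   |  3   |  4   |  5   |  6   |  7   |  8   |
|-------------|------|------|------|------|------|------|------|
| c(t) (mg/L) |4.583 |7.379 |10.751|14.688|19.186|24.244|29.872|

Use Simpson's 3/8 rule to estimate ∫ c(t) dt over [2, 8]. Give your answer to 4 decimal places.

h = 1, n = 6.
(3h/8)·[y₀ + 3y₁ + 3y₂ + 2y₃ + 3y₄ + 3y₅ + y₆] = 0.375·(248.511) = 93.1916.

93.1916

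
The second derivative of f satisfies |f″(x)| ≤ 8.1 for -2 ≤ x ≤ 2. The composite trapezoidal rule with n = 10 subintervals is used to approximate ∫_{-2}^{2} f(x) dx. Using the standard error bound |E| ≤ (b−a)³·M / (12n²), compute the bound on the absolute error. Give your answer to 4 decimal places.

|E| ≤ (4)³·8.1 / (12·10²) = 518.4/1200 = 0.4320.

0.4320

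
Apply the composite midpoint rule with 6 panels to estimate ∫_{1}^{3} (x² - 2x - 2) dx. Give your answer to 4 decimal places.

h = (3 − 1)/6 = 0.333333.
Midpoints m₁,…,m₆ = 1.166667, 1.5, 1.833333, 2.166667, 2.5, 2.833333.
f(m₁)=-2.972222, f(m₂)=-2.75, f(m₃)=-2.305556, f(m₄)=-1.638889, f(m₅)=-0.75, f(m₆)=0.361111.
h·[f(m₁) + f(m₂) + f(m₃) + f(m₄) + f(m₅) + f(m₆)] = 0.333333·(-10.055556) = -3.3519.

-3.3519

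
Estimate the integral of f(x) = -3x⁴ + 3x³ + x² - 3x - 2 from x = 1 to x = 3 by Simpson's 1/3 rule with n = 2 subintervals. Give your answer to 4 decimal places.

h = (3 − 1)/2 = 1.
Nodes x₀,…,x₂ = 1, 2, 3.
f(x) = -3x⁴ + 3x³ + x² - 3x - 2: f₀=-4, f₁=-28, f₂=-164.
(h/3)·[f₀ + 4f₁ + f₂] = 0.333333·(-280) = -93.3333.

-93.3333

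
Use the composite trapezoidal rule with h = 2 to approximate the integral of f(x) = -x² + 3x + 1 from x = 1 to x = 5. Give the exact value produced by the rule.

h = (5 − 1)/2 = 2.
Nodes x₀,…,x₂ = 1, 3, 5.
f(x) = -x² + 3x + 1: f₀=3, f₁=1, f₂=-9.
(h/2)·[f₀ + 2f₁ + f₂] = 1·(-4) = -4.

-4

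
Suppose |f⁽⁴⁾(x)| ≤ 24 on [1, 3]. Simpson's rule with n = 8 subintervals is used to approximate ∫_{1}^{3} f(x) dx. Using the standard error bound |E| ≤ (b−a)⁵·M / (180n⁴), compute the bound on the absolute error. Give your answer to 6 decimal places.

|E| ≤ (2)⁵·24 / (180·8⁴) = 768/737280 = 0.001042.

0.001042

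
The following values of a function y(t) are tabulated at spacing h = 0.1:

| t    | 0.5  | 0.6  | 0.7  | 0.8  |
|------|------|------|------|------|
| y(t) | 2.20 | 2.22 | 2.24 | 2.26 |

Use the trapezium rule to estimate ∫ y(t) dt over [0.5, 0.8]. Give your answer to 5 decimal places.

h = 0.1, n = 3.
(h/2)·[y₀ + 2y₁ + 2y₂ + y₃] = 0.05·(13.38) = 0.66900.

0.66900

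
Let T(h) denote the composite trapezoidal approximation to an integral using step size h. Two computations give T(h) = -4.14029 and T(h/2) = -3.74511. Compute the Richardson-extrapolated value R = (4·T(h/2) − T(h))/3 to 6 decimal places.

-3.613383

R = (4·T(h/2) − T(h)) / 3 = (4·(-3.74511) − (-4.14029))/3 = (-10.84015)/3 = -3.613383.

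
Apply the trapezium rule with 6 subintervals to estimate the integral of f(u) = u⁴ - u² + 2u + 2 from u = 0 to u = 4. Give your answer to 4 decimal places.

h = (4 − 0)/6 = 0.666667.
Nodes u₀,…,u₆ = 0, 0.666667, 1.333333, 2, 2.666667, 3.333333, 4.
f(u) = u⁴ - u² + 2u + 2: f₀=2, f₁=3.086420, f₂=6.049383, f₃=18, f₄=50.790123, f₅=121.012346, f₆=250.
(h/2)·[f₀ + 2f₁ + 2f₂ + 2f₃ + 2f₄ + 2f₅ + f₆] = 0.333333·(649.876543) = 216.6255.

216.6255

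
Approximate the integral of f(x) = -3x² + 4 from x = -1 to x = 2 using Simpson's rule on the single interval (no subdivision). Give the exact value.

3

S = (b−a)/6 · [f(-1) + 4f(0.5) + f(2)] = 0.5·[1 + 4·3.25 + (-8)] = 3.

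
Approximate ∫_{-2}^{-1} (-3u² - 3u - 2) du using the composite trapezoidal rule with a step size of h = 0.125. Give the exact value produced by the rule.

-4.5078125

h = (-1 − (-2))/8 = 0.125.
Nodes u₀,…,u₈ = -2, -1.875, -1.75, -1.625, -1.5, -1.375, -1.25, -1.125, -1.
f(u) = -3u² - 3u - 2: f₀=-8, f₁=-6.921875, f₂=-5.9375, f₃=-5.046875, f₄=-4.25, f₅=-3.546875, f₆=-2.9375, f₇=-2.421875, f₈=-2.
(h/2)·[f₀ + 2f₁ + 2f₂ + 2f₃ + 2f₄ + 2f₅ + 2f₆ + 2f₇ + f₈] = 0.0625·(-72.125) = -4.5078125.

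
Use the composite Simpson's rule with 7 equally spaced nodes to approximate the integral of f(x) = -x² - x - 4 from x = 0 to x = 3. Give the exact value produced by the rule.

h = (3 − 0)/6 = 0.5.
Nodes x₀,…,x₆ = 0, 0.5, 1, 1.5, 2, 2.5, 3.
f(x) = -x² - x - 4: f₀=-4, f₁=-4.75, f₂=-6, f₃=-7.75, f₄=-10, f₅=-12.75, f₆=-16.
(h/3)·[f₀ + 4f₁ + 2f₂ + 4f₃ + 2f₄ + 4f₅ + f₆] = 0.166667·(-153) = -25.5.

-25.5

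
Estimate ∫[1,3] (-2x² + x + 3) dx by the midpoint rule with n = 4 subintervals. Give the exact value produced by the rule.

-7.25

h = (3 − 1)/4 = 0.5.
Midpoints m₁,…,m₄ = 1.25, 1.75, 2.25, 2.75.
f(m₁)=1.125, f(m₂)=-1.375, f(m₃)=-4.875, f(m₄)=-9.375.
h·[f(m₁) + f(m₂) + f(m₃) + f(m₄)] = 0.5·(-14.5) = -7.25.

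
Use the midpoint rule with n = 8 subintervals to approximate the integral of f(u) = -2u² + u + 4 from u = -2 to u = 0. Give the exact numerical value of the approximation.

0.6875

h = (0 − (-2))/8 = 0.25.
Midpoints m₁,…,m₈ = -1.875, -1.625, -1.375, -1.125, -0.875, -0.625, -0.375, -0.125.
f(m₁)=-4.90625, f(m₂)=-2.90625, f(m₃)=-1.15625, f(m₄)=0.34375, f(m₅)=1.59375, f(m₆)=2.59375, f(m₇)=3.34375, f(m₈)=3.84375.
h·[f(m₁) + f(m₂) + f(m₃) + f(m₄) + f(m₅) + f(m₆) + f(m₇) + f(m₈)] = 0.25·(2.75) = 0.6875.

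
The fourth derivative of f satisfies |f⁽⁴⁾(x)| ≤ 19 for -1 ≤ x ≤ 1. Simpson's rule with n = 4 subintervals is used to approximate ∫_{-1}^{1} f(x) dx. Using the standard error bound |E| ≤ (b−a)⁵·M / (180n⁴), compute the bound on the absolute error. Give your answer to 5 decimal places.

|E| ≤ (2)⁵·19 / (180·4⁴) = 608/46080 = 0.01319.

0.01319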